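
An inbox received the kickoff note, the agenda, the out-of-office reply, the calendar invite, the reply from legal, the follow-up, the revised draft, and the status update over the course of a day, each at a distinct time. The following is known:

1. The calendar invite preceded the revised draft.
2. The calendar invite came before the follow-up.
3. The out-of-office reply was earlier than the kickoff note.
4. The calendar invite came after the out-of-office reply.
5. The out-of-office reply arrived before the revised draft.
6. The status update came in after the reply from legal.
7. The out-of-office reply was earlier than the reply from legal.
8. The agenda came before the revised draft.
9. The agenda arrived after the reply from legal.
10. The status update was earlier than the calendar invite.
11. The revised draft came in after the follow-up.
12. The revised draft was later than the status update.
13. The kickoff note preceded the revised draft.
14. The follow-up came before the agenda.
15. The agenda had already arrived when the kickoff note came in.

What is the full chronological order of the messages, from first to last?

The constraints fix every adjacent pair, so only one ordering works:
the out-of-office reply → the reply from legal → the status update → the calendar invite → the follow-up → the agenda → the kickoff note → the revised draft.

the out-of-office reply, the reply from legal, the status update, the calendar invite, the follow-up, the agenda, the kickoff note, the revised draft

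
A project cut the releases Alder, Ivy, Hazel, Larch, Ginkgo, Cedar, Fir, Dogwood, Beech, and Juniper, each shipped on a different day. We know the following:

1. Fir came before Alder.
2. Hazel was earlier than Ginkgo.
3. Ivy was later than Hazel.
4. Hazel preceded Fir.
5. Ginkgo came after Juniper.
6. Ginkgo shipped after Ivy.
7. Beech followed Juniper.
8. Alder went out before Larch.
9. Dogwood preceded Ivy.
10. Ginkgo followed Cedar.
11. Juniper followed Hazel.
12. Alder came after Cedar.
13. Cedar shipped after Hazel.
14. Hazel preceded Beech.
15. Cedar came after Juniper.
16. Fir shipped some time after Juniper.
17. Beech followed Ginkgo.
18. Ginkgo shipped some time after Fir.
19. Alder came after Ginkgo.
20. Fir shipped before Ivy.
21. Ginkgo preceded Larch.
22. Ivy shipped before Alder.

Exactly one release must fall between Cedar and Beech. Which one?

Tracing the constraints gives Cedar → Ginkgo → Beech, so Ginkgo sits after Cedar and before Beech.
No other release is forced both after Cedar and before Beech.

Ginkgo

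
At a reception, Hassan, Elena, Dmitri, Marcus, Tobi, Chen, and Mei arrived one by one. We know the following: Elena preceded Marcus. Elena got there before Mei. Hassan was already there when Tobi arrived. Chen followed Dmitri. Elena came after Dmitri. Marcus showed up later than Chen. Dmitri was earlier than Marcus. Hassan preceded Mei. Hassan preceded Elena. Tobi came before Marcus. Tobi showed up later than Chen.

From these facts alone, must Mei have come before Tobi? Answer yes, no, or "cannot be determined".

No chain of stated constraints runs from Mei to Tobi, and none runs from Tobi to Mei either.
So the relative order of Mei and Tobi is not fixed by the given facts.

cannot be determined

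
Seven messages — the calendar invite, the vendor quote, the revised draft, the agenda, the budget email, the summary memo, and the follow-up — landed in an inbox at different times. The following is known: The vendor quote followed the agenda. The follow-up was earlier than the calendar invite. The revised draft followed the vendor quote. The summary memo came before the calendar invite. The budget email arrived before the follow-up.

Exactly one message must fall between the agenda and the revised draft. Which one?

the vendor quote

Tracing the constraints gives the agenda → the vendor quote → the revised draft, so the vendor quote sits after the agenda and before the revised draft.
No other message is forced both after the agenda and before the revised draft.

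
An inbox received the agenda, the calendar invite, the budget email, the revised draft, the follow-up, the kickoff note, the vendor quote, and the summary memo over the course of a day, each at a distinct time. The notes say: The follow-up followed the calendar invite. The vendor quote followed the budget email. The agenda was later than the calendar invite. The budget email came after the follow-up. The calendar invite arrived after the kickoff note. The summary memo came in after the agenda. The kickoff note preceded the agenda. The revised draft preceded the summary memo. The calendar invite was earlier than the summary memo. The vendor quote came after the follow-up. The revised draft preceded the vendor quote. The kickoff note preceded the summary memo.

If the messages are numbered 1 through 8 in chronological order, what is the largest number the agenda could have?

7

The agenda must come before the summary memo — 1 message forced after it.
Everything else can be placed before the agenda in some valid order, so the agenda can sit as late as position 8 − 1 = 7.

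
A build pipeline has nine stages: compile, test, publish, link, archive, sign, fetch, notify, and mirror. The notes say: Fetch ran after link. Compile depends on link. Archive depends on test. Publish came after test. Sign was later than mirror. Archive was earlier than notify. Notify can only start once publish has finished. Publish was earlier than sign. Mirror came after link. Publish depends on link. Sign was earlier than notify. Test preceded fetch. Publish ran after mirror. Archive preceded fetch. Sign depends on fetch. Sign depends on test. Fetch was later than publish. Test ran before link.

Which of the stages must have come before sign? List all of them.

archive, fetch, link, mirror, publish, test

Directly stated before sign: fetch, mirror, publish, and test.
Archive reaches sign via archive → fetch → sign.
Link reaches sign via link → publish → sign.
No chain forces notify (or any of the others) ahead of sign.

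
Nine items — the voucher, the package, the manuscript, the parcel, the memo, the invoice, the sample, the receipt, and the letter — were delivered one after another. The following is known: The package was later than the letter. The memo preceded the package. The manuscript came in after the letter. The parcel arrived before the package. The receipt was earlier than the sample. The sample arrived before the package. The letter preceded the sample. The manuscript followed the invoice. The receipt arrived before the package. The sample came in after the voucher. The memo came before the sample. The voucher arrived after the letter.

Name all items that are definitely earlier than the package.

the letter, the memo, the parcel, the receipt, the sample, the voucher

Directly stated before the package: the letter, the memo, the parcel, the receipt, and the sample.
The voucher reaches the package via the voucher → the sample → the package.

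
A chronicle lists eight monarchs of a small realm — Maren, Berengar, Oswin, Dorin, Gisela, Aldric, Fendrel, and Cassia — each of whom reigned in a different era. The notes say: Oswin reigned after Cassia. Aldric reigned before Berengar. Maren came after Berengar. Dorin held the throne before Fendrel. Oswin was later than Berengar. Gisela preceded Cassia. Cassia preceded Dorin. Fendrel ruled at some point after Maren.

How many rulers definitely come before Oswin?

4

Directly stated before Oswin: Berengar and Cassia.
Aldric reaches Oswin via Aldric → Berengar → Oswin.
Gisela reaches Oswin via Gisela → Cassia → Oswin.
That's Aldric, Berengar, Cassia, and Gisela — 4 in all.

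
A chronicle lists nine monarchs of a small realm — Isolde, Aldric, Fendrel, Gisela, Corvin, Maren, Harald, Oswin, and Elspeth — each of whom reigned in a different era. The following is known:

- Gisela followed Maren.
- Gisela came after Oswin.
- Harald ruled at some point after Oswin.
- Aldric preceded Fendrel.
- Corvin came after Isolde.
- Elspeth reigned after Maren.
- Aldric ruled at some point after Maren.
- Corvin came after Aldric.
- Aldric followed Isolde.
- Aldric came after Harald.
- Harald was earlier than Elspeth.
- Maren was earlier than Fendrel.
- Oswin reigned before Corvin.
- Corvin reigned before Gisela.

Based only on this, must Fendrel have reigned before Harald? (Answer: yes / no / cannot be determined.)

Tracing the constraints gives Harald → Aldric → Fendrel, so Harald must come before Fendrel.
That means Fendrel cannot be before Harald.

no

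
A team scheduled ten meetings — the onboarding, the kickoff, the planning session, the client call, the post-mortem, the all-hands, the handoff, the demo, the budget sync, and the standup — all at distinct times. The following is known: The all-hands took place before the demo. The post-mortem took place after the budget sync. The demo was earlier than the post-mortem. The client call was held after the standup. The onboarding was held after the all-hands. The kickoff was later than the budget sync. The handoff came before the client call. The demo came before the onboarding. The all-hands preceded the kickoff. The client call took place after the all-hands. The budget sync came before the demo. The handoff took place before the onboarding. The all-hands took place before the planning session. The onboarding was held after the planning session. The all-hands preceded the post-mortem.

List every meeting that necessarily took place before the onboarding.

the all-hands, the budget sync, the demo, the handoff, the planning session

Directly stated before the onboarding: the all-hands, the demo, the handoff, and the planning session.
The budget sync reaches the onboarding via the budget sync → the demo → the onboarding.
No chain forces the kickoff (or any of the others) ahead of the onboarding.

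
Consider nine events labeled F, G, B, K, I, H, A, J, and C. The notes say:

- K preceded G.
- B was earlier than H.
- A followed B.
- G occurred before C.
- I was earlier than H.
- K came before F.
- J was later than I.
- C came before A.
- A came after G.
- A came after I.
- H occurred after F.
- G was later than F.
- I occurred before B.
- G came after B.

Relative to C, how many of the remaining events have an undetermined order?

2

Forced before C: B, F, G, I, and K; forced after C: A.
That leaves H and J with no forced order relative to C — 2.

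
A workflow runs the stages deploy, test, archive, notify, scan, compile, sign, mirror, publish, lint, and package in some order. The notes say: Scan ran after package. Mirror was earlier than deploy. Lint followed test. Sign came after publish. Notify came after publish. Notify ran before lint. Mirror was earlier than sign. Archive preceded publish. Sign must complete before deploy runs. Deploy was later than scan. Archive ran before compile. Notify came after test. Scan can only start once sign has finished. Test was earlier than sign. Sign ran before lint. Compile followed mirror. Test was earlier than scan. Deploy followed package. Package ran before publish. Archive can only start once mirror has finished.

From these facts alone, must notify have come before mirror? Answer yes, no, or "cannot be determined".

Tracing the constraints gives mirror → archive → publish → notify, so mirror must come before notify.
That means notify cannot be before mirror.

no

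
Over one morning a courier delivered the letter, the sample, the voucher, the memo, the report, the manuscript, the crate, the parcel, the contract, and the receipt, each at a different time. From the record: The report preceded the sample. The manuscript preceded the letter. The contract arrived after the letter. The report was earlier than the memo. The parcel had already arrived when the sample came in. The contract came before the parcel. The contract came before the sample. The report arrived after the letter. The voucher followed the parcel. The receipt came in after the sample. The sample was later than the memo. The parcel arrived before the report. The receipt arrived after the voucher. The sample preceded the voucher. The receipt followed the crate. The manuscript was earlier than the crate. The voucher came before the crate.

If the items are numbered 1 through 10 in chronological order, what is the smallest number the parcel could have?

The contract, the letter, and the manuscript must all come before the parcel — 3 forced predecessors.
Nothing else is forced ahead of the parcel, so its earliest slot is position 3 + 1 = 4.

4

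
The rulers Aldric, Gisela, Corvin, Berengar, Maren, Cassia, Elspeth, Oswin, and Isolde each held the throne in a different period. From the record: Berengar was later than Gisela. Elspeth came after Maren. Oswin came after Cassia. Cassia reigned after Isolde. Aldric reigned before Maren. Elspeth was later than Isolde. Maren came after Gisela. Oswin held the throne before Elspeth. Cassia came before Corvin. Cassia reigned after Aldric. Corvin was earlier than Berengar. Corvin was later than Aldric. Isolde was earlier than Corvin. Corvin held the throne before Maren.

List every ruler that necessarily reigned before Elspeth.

Aldric, Cassia, Corvin, Gisela, Isolde, Maren, Oswin

Directly stated before Elspeth: Isolde, Maren, and Oswin.
Aldric reaches Elspeth via Aldric → Maren → Elspeth.
Cassia reaches Elspeth via Cassia → Oswin → Elspeth.
Corvin reaches Elspeth via Corvin → Maren → Elspeth.
Likewise Gisela reaches Elspeth by chaining the stated constraints.
No chain forces Berengar ahead of Elspeth.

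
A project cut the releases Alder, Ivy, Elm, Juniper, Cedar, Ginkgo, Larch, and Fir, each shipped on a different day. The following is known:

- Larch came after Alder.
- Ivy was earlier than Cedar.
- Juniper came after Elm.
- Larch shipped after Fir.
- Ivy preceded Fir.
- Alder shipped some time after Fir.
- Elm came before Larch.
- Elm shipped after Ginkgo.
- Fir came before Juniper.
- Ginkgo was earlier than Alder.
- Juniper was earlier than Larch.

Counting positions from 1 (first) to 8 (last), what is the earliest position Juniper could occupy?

5

Elm, Fir, Ginkgo, and Ivy must all come before Juniper — 4 forced predecessors.
Nothing else is forced ahead of Juniper, so its earliest slot is position 4 + 1 = 5.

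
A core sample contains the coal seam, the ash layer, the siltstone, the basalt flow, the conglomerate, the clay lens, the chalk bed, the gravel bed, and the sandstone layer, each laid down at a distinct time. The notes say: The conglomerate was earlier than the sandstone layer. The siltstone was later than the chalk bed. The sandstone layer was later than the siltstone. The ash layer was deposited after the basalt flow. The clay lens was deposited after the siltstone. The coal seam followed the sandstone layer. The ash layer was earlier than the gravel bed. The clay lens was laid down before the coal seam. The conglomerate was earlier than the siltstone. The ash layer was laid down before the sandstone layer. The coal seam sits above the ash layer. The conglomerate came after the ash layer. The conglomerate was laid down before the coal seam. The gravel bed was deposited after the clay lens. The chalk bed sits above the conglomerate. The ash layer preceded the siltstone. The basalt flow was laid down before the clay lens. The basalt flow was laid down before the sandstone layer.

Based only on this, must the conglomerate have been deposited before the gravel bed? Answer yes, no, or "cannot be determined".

yes

Chain the constraints: the conglomerate → the siltstone → the clay lens → the gravel bed. Each link is directly stated, so the conglomerate comes before the gravel bed.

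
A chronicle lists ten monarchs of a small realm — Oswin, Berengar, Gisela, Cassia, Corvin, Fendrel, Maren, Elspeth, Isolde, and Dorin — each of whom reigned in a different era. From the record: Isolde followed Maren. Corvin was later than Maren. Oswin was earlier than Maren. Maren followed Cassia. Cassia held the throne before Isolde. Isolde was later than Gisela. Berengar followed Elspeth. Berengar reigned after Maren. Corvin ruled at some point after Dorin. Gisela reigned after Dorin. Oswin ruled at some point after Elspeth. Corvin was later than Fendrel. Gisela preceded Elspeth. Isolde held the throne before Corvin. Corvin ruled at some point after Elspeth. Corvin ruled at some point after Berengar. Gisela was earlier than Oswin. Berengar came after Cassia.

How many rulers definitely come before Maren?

5

Directly stated before Maren: Cassia and Oswin.
Dorin reaches Maren via Dorin → Gisela → Oswin → Maren.
Elspeth reaches Maren via Elspeth → Oswin → Maren.
Gisela reaches Maren via Gisela → Oswin → Maren.
That's Cassia, Dorin, Elspeth, Gisela, and Oswin — 5 in all.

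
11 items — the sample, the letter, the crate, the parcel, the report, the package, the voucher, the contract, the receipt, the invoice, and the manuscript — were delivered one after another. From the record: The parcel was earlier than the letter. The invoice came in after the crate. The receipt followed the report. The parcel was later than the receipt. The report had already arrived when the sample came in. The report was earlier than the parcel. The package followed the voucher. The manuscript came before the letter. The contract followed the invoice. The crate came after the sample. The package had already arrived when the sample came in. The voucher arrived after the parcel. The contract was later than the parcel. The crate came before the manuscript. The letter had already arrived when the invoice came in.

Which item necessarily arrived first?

The report has a chain of constraints placing it before every other item, so the report must be first.

the report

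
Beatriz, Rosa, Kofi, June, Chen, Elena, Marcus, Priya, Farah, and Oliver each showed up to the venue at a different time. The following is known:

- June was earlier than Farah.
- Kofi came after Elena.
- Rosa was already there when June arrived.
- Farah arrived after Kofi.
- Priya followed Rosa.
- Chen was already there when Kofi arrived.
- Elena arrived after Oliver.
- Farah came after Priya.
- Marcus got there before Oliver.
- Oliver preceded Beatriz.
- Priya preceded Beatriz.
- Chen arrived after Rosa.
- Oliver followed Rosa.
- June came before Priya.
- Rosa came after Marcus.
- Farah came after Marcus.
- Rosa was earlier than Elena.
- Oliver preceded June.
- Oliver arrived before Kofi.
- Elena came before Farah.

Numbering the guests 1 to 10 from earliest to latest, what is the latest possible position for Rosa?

2

Rosa must come before Beatriz, Chen, Elena, Farah, June, Kofi, Oliver, and Priya — 8 guests forced after them.
Everything else can be placed before Rosa in some valid order, so Rosa can sit as late as position 10 − 8 = 2.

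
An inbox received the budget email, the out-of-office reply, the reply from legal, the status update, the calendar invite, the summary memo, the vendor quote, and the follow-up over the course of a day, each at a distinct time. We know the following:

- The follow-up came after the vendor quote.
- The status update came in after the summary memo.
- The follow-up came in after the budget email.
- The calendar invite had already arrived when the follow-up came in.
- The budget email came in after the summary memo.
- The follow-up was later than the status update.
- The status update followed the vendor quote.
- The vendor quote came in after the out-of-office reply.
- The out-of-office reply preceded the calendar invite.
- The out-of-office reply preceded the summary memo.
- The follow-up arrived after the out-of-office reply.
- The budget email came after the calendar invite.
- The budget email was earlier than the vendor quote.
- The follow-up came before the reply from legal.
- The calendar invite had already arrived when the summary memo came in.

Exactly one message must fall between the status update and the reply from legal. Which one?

Tracing the constraints gives the status update → the follow-up → the reply from legal, so the follow-up sits after the status update and before the reply from legal.
No other message is forced both after the status update and before the reply from legal.

the follow-up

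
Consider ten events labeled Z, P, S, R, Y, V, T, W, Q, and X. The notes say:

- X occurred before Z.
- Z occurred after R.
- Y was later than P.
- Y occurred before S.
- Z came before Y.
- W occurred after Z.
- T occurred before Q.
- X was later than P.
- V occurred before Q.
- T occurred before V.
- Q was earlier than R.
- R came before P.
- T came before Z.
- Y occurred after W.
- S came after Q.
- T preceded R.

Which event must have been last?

S

Every other event has a chain of constraints placing it before S, so S is last.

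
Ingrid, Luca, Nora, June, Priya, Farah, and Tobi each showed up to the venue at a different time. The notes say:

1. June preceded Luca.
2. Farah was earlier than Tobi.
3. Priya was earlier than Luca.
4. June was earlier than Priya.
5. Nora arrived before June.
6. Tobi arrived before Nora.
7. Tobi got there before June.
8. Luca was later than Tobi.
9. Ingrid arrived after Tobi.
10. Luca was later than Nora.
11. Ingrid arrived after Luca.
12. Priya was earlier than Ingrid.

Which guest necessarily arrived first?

Farah has a chain of constraints placing them before every other guest, so Farah must be first.

Farah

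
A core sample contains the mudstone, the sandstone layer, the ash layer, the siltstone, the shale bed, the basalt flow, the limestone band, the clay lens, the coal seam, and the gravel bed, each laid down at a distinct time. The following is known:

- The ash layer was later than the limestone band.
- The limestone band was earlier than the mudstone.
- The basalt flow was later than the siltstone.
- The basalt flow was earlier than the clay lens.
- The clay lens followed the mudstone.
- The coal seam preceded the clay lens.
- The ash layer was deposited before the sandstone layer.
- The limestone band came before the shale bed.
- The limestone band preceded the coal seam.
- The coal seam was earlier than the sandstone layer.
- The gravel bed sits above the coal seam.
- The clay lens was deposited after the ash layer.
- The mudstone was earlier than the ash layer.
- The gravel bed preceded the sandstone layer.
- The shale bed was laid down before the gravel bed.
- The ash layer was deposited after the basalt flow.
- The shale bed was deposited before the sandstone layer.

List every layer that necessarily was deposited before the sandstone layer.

Directly stated before the sandstone layer: the ash layer, the coal seam, the gravel bed, and the shale bed.
The basalt flow reaches the sandstone layer via the basalt flow → the ash layer → the sandstone layer.
The limestone band reaches the sandstone layer via the limestone band → the shale bed → the sandstone layer.
The mudstone reaches the sandstone layer via the mudstone → the ash layer → the sandstone layer.
Likewise the siltstone reaches the sandstone layer by chaining the stated constraints.

the ash layer, the basalt flow, the coal seam, the gravel bed, the limestone band, the mudstone, the shale bed, the siltstone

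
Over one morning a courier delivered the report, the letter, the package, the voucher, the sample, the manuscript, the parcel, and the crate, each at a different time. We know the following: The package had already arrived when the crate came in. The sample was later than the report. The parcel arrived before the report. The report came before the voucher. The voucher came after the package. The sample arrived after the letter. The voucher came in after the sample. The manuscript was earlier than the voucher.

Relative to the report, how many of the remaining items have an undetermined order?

Forced before the report: the parcel; forced after the report: the sample and the voucher.
That leaves the crate, the letter, the manuscript, and the package with no forced order relative to the report — 4.

4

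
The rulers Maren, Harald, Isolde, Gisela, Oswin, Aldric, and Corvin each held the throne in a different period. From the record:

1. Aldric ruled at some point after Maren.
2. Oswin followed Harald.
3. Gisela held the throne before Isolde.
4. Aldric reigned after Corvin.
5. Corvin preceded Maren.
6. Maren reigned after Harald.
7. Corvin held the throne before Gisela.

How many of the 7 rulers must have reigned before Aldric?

3

Directly stated before Aldric: Corvin and Maren.
Harald reaches Aldric via Harald → Maren → Aldric.
No chain forces Isolde (or any of the others) ahead of Aldric.
That's Corvin, Harald, and Maren — 3 in all.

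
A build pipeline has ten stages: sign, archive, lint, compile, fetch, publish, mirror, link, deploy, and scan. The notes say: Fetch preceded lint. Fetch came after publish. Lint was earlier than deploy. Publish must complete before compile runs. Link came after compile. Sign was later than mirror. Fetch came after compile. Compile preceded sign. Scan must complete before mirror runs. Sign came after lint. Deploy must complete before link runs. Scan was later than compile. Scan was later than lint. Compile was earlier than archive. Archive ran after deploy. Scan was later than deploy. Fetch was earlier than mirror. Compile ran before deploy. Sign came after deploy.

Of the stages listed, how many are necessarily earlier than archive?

Directly stated before archive: compile and deploy.
Fetch reaches archive via fetch → lint → deploy → archive.
Lint reaches archive via lint → deploy → archive.
Publish reaches archive via publish → compile → archive.
No chain forces scan (or any of the others) ahead of archive.
That's compile, deploy, fetch, lint, and publish — 5 in all.

5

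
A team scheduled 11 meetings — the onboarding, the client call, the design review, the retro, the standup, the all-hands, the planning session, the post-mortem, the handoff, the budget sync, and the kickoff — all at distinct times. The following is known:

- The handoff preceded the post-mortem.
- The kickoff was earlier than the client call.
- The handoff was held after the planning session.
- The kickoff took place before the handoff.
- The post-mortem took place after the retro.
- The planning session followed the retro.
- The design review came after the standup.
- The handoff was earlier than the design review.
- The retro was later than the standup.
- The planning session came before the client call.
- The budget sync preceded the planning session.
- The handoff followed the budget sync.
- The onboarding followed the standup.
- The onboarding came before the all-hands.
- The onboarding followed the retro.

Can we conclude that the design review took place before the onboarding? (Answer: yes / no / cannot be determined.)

cannot be determined

No chain of stated constraints runs from the design review to the onboarding, and none runs from the onboarding to the design review either.
So the relative order of the design review and the onboarding is not fixed by the given facts.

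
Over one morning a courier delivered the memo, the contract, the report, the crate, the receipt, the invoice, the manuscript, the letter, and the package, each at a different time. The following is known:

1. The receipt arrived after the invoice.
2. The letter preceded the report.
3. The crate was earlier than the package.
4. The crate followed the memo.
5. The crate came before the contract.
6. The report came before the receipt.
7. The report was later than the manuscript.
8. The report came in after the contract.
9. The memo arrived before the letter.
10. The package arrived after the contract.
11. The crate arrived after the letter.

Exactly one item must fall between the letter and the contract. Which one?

Tracing the constraints gives the letter → the crate → the contract, so the crate sits after the letter and before the contract.
No other item is forced both after the letter and before the contract.

the crate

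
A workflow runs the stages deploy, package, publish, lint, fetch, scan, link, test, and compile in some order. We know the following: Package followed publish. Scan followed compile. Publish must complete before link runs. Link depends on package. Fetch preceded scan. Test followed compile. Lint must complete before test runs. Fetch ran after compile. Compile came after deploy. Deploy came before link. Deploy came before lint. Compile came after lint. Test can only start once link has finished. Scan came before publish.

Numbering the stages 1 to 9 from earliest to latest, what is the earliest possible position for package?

Compile, deploy, fetch, lint, publish, and scan must all come before package — 6 forced predecessors.
Nothing else is forced ahead of package, so its earliest slot is position 6 + 1 = 7.

7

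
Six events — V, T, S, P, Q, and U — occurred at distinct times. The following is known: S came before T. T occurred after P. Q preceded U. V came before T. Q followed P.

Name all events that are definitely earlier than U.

P, Q

Directly stated before U: Q.
P reaches U via P → Q → U.
No chain forces S (or any of the others) ahead of U.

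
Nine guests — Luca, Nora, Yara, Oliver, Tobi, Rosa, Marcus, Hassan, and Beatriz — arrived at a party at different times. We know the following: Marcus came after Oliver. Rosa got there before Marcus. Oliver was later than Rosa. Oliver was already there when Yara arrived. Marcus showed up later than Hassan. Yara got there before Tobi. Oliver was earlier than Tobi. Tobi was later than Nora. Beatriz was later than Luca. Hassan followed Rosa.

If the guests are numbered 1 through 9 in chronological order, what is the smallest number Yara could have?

Oliver and Rosa must both come before Yara — 2 forced predecessors.
Nothing else is forced ahead of Yara, so their earliest slot is position 2 + 1 = 3.

3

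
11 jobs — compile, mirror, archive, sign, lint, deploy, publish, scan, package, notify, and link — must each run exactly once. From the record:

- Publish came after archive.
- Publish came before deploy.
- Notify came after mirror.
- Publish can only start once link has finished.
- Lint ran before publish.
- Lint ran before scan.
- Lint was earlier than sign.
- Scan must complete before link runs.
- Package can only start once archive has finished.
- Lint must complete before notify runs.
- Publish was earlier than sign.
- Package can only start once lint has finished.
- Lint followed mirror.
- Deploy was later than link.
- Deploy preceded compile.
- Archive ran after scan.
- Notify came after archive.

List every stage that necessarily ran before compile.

archive, deploy, link, lint, mirror, publish, scan

Directly stated before compile: deploy.
Archive reaches compile via archive → publish → deploy → compile.
Link reaches compile via link → deploy → compile.
Lint reaches compile via lint → publish → deploy → compile.
Likewise mirror, publish, and scan each reach compile by chaining the stated constraints.
No chain forces sign (or any of the others) ahead of compile.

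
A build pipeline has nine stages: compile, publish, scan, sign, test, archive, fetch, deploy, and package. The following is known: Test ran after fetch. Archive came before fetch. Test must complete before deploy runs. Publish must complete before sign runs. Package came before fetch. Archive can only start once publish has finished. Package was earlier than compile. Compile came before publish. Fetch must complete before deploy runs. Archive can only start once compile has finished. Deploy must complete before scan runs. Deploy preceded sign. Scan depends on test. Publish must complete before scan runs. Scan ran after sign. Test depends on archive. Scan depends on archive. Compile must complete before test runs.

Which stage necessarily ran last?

Every other stage has a chain of constraints placing it before scan, so scan is last.

scan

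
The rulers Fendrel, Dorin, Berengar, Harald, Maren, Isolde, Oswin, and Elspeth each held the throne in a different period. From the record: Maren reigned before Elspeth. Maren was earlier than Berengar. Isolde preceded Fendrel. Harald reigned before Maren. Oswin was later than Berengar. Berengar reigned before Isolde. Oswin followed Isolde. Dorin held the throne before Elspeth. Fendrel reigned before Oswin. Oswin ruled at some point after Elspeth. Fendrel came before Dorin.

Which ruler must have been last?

Oswin

Every other ruler has a chain of constraints placing them before Oswin, so Oswin is last.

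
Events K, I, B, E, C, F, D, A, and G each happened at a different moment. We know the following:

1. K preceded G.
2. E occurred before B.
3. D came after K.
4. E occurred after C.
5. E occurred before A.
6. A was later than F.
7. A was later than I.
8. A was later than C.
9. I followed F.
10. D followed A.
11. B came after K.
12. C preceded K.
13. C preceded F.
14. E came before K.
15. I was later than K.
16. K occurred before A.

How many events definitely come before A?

Directly stated before A: C, E, F, I, and K.
No chain forces D (or any of the others) ahead of A.
That's C, E, F, I, and K — 5 in all.

5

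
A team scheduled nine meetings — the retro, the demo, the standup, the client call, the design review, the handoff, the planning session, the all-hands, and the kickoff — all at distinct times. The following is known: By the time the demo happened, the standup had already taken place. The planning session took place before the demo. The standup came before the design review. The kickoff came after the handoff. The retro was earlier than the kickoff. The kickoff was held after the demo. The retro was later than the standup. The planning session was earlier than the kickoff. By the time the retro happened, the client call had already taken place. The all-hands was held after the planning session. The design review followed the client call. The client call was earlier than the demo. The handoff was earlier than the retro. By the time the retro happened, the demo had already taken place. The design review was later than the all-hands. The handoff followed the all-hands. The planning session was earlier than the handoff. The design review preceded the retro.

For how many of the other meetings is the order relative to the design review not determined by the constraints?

Forced before the design review: the all-hands, the client call, the planning session, and the standup; forced after the design review: the kickoff and the retro.
That leaves the demo and the handoff with no forced order relative to the design review — 2.

2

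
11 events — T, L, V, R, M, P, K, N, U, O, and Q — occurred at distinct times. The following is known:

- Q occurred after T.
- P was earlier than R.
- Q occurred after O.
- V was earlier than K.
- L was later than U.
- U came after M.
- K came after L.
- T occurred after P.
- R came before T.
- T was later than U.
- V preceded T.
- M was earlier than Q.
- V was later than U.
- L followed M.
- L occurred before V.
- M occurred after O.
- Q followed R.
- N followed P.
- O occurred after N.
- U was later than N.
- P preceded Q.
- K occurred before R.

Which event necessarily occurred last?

Every other event has a chain of constraints placing it before Q, so Q is last.

Q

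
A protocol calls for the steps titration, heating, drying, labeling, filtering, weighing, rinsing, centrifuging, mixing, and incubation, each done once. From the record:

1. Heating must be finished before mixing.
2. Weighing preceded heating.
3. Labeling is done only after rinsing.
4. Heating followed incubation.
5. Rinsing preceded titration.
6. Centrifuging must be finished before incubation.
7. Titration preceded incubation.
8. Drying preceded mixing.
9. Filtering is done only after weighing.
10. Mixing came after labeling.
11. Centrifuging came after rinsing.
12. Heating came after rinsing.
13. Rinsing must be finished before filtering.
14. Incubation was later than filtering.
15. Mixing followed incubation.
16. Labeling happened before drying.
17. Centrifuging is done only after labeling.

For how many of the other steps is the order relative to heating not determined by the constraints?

Forced before heating: centrifuging, filtering, incubation, labeling, rinsing, titration, and weighing; forced after heating: mixing.
That leaves drying with no forced order relative to heating — 1.

1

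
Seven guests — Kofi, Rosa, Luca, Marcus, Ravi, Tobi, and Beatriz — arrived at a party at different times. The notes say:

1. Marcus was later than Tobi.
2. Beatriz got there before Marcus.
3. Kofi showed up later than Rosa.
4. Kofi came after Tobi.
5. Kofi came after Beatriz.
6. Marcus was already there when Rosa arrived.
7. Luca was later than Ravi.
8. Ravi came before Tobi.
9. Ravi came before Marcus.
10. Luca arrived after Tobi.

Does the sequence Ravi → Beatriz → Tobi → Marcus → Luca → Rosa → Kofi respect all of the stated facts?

yes

Check each stated constraint against the proposed order — e.g. Ravi is ahead of Luca; Beatriz is ahead of Kofi. Every pair is in the required order; nothing is violated.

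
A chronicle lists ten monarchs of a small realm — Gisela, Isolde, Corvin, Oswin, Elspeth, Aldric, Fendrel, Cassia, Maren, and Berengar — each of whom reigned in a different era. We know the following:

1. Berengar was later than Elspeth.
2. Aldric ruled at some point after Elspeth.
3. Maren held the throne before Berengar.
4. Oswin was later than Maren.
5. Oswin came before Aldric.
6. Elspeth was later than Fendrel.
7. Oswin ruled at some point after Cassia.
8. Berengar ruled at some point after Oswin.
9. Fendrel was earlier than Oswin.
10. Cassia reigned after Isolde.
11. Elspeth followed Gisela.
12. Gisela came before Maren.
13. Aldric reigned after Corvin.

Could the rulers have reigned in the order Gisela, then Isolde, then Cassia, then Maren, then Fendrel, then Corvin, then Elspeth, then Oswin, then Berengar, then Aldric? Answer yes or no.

yes

Check each stated constraint against the proposed order — e.g. Maren is ahead of Berengar; Gisela is ahead of Elspeth. Every pair is in the required order; nothing is violated.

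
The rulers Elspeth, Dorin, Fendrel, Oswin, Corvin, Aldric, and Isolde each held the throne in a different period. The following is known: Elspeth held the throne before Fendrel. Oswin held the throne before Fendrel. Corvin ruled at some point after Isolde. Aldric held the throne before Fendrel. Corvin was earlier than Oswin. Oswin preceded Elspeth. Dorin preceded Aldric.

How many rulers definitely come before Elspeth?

Directly stated before Elspeth: Oswin.
Corvin reaches Elspeth via Corvin → Oswin → Elspeth.
Isolde reaches Elspeth via Isolde → Corvin → Oswin → Elspeth.
That's Corvin, Isolde, and Oswin — 3 in all.

3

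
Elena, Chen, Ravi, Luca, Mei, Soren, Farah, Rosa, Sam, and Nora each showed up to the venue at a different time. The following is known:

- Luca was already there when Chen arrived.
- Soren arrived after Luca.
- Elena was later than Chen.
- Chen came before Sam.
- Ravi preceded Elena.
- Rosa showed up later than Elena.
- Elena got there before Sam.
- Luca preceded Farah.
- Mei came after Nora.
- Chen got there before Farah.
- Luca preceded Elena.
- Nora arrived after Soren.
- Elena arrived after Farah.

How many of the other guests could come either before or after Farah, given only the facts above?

4

Forced before Farah: Chen and Luca; forced after Farah: Elena, Rosa, and Sam.
That leaves Mei, Nora, Ravi, and Soren with no forced order relative to Farah — 4.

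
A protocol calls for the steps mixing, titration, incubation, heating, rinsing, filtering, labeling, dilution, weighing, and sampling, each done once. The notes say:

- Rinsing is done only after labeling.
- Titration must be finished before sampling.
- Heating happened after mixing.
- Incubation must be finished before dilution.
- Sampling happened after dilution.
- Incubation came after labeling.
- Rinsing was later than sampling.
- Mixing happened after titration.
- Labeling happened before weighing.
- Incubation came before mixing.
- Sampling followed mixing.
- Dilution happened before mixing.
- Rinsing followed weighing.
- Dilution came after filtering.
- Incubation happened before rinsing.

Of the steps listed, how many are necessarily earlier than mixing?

5

Directly stated before mixing: dilution, incubation, and titration.
Filtering reaches mixing via filtering → dilution → mixing.
Labeling reaches mixing via labeling → incubation → mixing.
No chain forces weighing (or any of the others) ahead of mixing.
That's dilution, filtering, incubation, labeling, and titration — 5 in all.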